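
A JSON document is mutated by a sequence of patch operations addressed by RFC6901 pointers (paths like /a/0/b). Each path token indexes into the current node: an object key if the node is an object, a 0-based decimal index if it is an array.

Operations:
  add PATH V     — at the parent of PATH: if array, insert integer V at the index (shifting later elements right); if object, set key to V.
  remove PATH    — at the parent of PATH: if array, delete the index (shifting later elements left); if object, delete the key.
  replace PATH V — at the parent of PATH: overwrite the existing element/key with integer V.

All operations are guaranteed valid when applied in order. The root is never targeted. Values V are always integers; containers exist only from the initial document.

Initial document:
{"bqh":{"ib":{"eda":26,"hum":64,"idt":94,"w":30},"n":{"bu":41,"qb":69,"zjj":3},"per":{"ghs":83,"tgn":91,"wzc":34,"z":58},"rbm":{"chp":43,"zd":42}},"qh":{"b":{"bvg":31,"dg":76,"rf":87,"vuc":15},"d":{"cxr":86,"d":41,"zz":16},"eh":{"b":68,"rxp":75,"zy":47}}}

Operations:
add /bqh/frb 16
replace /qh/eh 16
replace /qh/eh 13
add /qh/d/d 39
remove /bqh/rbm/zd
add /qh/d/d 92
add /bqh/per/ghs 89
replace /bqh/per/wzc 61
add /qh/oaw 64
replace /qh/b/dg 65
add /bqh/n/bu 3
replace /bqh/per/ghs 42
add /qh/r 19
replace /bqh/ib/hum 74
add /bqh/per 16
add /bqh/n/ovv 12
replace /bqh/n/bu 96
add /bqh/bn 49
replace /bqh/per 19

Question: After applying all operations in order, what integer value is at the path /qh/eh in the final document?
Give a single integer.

After op 1 (add /bqh/frb 16): {"bqh":{"frb":16,"ib":{"eda":26,"hum":64,"idt":94,"w":30},"n":{"bu":41,"qb":69,"zjj":3},"per":{"ghs":83,"tgn":91,"wzc":34,"z":58},"rbm":{"chp":43,"zd":42}},"qh":{"b":{"bvg":31,"dg":76,"rf":87,"vuc":15},"d":{"cxr":86,"d":41,"zz":16},"eh":{"b":68,"rxp":75,"zy":47}}}
After op 2 (replace /qh/eh 16): {"bqh":{"frb":16,"ib":{"eda":26,"hum":64,"idt":94,"w":30},"n":{"bu":41,"qb":69,"zjj":3},"per":{"ghs":83,"tgn":91,"wzc":34,"z":58},"rbm":{"chp":43,"zd":42}},"qh":{"b":{"bvg":31,"dg":76,"rf":87,"vuc":15},"d":{"cxr":86,"d":41,"zz":16},"eh":16}}
After op 3 (replace /qh/eh 13): {"bqh":{"frb":16,"ib":{"eda":26,"hum":64,"idt":94,"w":30},"n":{"bu":41,"qb":69,"zjj":3},"per":{"ghs":83,"tgn":91,"wzc":34,"z":58},"rbm":{"chp":43,"zd":42}},"qh":{"b":{"bvg":31,"dg":76,"rf":87,"vuc":15},"d":{"cxr":86,"d":41,"zz":16},"eh":13}}
After op 4 (add /qh/d/d 39): {"bqh":{"frb":16,"ib":{"eda":26,"hum":64,"idt":94,"w":30},"n":{"bu":41,"qb":69,"zjj":3},"per":{"ghs":83,"tgn":91,"wzc":34,"z":58},"rbm":{"chp":43,"zd":42}},"qh":{"b":{"bvg":31,"dg":76,"rf":87,"vuc":15},"d":{"cxr":86,"d":39,"zz":16},"eh":13}}
After op 5 (remove /bqh/rbm/zd): {"bqh":{"frb":16,"ib":{"eda":26,"hum":64,"idt":94,"w":30},"n":{"bu":41,"qb":69,"zjj":3},"per":{"ghs":83,"tgn":91,"wzc":34,"z":58},"rbm":{"chp":43}},"qh":{"b":{"bvg":31,"dg":76,"rf":87,"vuc":15},"d":{"cxr":86,"d":39,"zz":16},"eh":13}}
After op 6 (add /qh/d/d 92): {"bqh":{"frb":16,"ib":{"eda":26,"hum":64,"idt":94,"w":30},"n":{"bu":41,"qb":69,"zjj":3},"per":{"ghs":83,"tgn":91,"wzc":34,"z":58},"rbm":{"chp":43}},"qh":{"b":{"bvg":31,"dg":76,"rf":87,"vuc":15},"d":{"cxr":86,"d":92,"zz":16},"eh":13}}
After op 7 (add /bqh/per/ghs 89): {"bqh":{"frb":16,"ib":{"eda":26,"hum":64,"idt":94,"w":30},"n":{"bu":41,"qb":69,"zjj":3},"per":{"ghs":89,"tgn":91,"wzc":34,"z":58},"rbm":{"chp":43}},"qh":{"b":{"bvg":31,"dg":76,"rf":87,"vuc":15},"d":{"cxr":86,"d":92,"zz":16},"eh":13}}
After op 8 (replace /bqh/per/wzc 61): {"bqh":{"frb":16,"ib":{"eda":26,"hum":64,"idt":94,"w":30},"n":{"bu":41,"qb":69,"zjj":3},"per":{"ghs":89,"tgn":91,"wzc":61,"z":58},"rbm":{"chp":43}},"qh":{"b":{"bvg":31,"dg":76,"rf":87,"vuc":15},"d":{"cxr":86,"d":92,"zz":16},"eh":13}}
After op 9 (add /qh/oaw 64): {"bqh":{"frb":16,"ib":{"eda":26,"hum":64,"idt":94,"w":30},"n":{"bu":41,"qb":69,"zjj":3},"per":{"ghs":89,"tgn":91,"wzc":61,"z":58},"rbm":{"chp":43}},"qh":{"b":{"bvg":31,"dg":76,"rf":87,"vuc":15},"d":{"cxr":86,"d":92,"zz":16},"eh":13,"oaw":64}}
After op 10 (replace /qh/b/dg 65): {"bqh":{"frb":16,"ib":{"eda":26,"hum":64,"idt":94,"w":30},"n":{"bu":41,"qb":69,"zjj":3},"per":{"ghs":89,"tgn":91,"wzc":61,"z":58},"rbm":{"chp":43}},"qh":{"b":{"bvg":31,"dg":65,"rf":87,"vuc":15},"d":{"cxr":86,"d":92,"zz":16},"eh":13,"oaw":64}}
After op 11 (add /bqh/n/bu 3): {"bqh":{"frb":16,"ib":{"eda":26,"hum":64,"idt":94,"w":30},"n":{"bu":3,"qb":69,"zjj":3},"per":{"ghs":89,"tgn":91,"wzc":61,"z":58},"rbm":{"chp":43}},"qh":{"b":{"bvg":31,"dg":65,"rf":87,"vuc":15},"d":{"cxr":86,"d":92,"zz":16},"eh":13,"oaw":64}}
After op 12 (replace /bqh/per/ghs 42): {"bqh":{"frb":16,"ib":{"eda":26,"hum":64,"idt":94,"w":30},"n":{"bu":3,"qb":69,"zjj":3},"per":{"ghs":42,"tgn":91,"wzc":61,"z":58},"rbm":{"chp":43}},"qh":{"b":{"bvg":31,"dg":65,"rf":87,"vuc":15},"d":{"cxr":86,"d":92,"zz":16},"eh":13,"oaw":64}}
After op 13 (add /qh/r 19): {"bqh":{"frb":16,"ib":{"eda":26,"hum":64,"idt":94,"w":30},"n":{"bu":3,"qb":69,"zjj":3},"per":{"ghs":42,"tgn":91,"wzc":61,"z":58},"rbm":{"chp":43}},"qh":{"b":{"bvg":31,"dg":65,"rf":87,"vuc":15},"d":{"cxr":86,"d":92,"zz":16},"eh":13,"oaw":64,"r":19}}
After op 14 (replace /bqh/ib/hum 74): {"bqh":{"frb":16,"ib":{"eda":26,"hum":74,"idt":94,"w":30},"n":{"bu":3,"qb":69,"zjj":3},"per":{"ghs":42,"tgn":91,"wzc":61,"z":58},"rbm":{"chp":43}},"qh":{"b":{"bvg":31,"dg":65,"rf":87,"vuc":15},"d":{"cxr":86,"d":92,"zz":16},"eh":13,"oaw":64,"r":19}}
After op 15 (add /bqh/per 16): {"bqh":{"frb":16,"ib":{"eda":26,"hum":74,"idt":94,"w":30},"n":{"bu":3,"qb":69,"zjj":3},"per":16,"rbm":{"chp":43}},"qh":{"b":{"bvg":31,"dg":65,"rf":87,"vuc":15},"d":{"cxr":86,"d":92,"zz":16},"eh":13,"oaw":64,"r":19}}
After op 16 (add /bqh/n/ovv 12): {"bqh":{"frb":16,"ib":{"eda":26,"hum":74,"idt":94,"w":30},"n":{"bu":3,"ovv":12,"qb":69,"zjj":3},"per":16,"rbm":{"chp":43}},"qh":{"b":{"bvg":31,"dg":65,"rf":87,"vuc":15},"d":{"cxr":86,"d":92,"zz":16},"eh":13,"oaw":64,"r":19}}
After op 17 (replace /bqh/n/bu 96): {"bqh":{"frb":16,"ib":{"eda":26,"hum":74,"idt":94,"w":30},"n":{"bu":96,"ovv":12,"qb":69,"zjj":3},"per":16,"rbm":{"chp":43}},"qh":{"b":{"bvg":31,"dg":65,"rf":87,"vuc":15},"d":{"cxr":86,"d":92,"zz":16},"eh":13,"oaw":64,"r":19}}
After op 18 (add /bqh/bn 49): {"bqh":{"bn":49,"frb":16,"ib":{"eda":26,"hum":74,"idt":94,"w":30},"n":{"bu":96,"ovv":12,"qb":69,"zjj":3},"per":16,"rbm":{"chp":43}},"qh":{"b":{"bvg":31,"dg":65,"rf":87,"vuc":15},"d":{"cxr":86,"d":92,"zz":16},"eh":13,"oaw":64,"r":19}}
After op 19 (replace /bqh/per 19): {"bqh":{"bn":49,"frb":16,"ib":{"eda":26,"hum":74,"idt":94,"w":30},"n":{"bu":96,"ovv":12,"qb":69,"zjj":3},"per":19,"rbm":{"chp":43}},"qh":{"b":{"bvg":31,"dg":65,"rf":87,"vuc":15},"d":{"cxr":86,"d":92,"zz":16},"eh":13,"oaw":64,"r":19}}
Value at /qh/eh: 13

Answer: 13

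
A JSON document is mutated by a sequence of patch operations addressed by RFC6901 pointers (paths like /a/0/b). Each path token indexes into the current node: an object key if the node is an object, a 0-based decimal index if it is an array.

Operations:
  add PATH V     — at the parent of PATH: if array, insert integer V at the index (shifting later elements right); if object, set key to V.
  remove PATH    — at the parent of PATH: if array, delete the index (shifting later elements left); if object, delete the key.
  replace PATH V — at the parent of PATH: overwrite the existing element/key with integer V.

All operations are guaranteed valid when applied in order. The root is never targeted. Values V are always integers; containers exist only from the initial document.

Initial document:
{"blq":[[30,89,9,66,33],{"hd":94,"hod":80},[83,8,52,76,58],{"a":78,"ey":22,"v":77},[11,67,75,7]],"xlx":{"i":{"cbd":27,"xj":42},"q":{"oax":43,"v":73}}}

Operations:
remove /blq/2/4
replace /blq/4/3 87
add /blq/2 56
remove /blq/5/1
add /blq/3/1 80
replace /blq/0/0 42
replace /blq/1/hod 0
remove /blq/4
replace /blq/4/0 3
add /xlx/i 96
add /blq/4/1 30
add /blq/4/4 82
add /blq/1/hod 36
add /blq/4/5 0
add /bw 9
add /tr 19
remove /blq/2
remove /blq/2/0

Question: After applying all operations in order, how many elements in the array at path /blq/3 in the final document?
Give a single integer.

After op 1 (remove /blq/2/4): {"blq":[[30,89,9,66,33],{"hd":94,"hod":80},[83,8,52,76],{"a":78,"ey":22,"v":77},[11,67,75,7]],"xlx":{"i":{"cbd":27,"xj":42},"q":{"oax":43,"v":73}}}
After op 2 (replace /blq/4/3 87): {"blq":[[30,89,9,66,33],{"hd":94,"hod":80},[83,8,52,76],{"a":78,"ey":22,"v":77},[11,67,75,87]],"xlx":{"i":{"cbd":27,"xj":42},"q":{"oax":43,"v":73}}}
After op 3 (add /blq/2 56): {"blq":[[30,89,9,66,33],{"hd":94,"hod":80},56,[83,8,52,76],{"a":78,"ey":22,"v":77},[11,67,75,87]],"xlx":{"i":{"cbd":27,"xj":42},"q":{"oax":43,"v":73}}}
After op 4 (remove /blq/5/1): {"blq":[[30,89,9,66,33],{"hd":94,"hod":80},56,[83,8,52,76],{"a":78,"ey":22,"v":77},[11,75,87]],"xlx":{"i":{"cbd":27,"xj":42},"q":{"oax":43,"v":73}}}
After op 5 (add /blq/3/1 80): {"blq":[[30,89,9,66,33],{"hd":94,"hod":80},56,[83,80,8,52,76],{"a":78,"ey":22,"v":77},[11,75,87]],"xlx":{"i":{"cbd":27,"xj":42},"q":{"oax":43,"v":73}}}
After op 6 (replace /blq/0/0 42): {"blq":[[42,89,9,66,33],{"hd":94,"hod":80},56,[83,80,8,52,76],{"a":78,"ey":22,"v":77},[11,75,87]],"xlx":{"i":{"cbd":27,"xj":42},"q":{"oax":43,"v":73}}}
After op 7 (replace /blq/1/hod 0): {"blq":[[42,89,9,66,33],{"hd":94,"hod":0},56,[83,80,8,52,76],{"a":78,"ey":22,"v":77},[11,75,87]],"xlx":{"i":{"cbd":27,"xj":42},"q":{"oax":43,"v":73}}}
After op 8 (remove /blq/4): {"blq":[[42,89,9,66,33],{"hd":94,"hod":0},56,[83,80,8,52,76],[11,75,87]],"xlx":{"i":{"cbd":27,"xj":42},"q":{"oax":43,"v":73}}}
After op 9 (replace /blq/4/0 3): {"blq":[[42,89,9,66,33],{"hd":94,"hod":0},56,[83,80,8,52,76],[3,75,87]],"xlx":{"i":{"cbd":27,"xj":42},"q":{"oax":43,"v":73}}}
After op 10 (add /xlx/i 96): {"blq":[[42,89,9,66,33],{"hd":94,"hod":0},56,[83,80,8,52,76],[3,75,87]],"xlx":{"i":96,"q":{"oax":43,"v":73}}}
After op 11 (add /blq/4/1 30): {"blq":[[42,89,9,66,33],{"hd":94,"hod":0},56,[83,80,8,52,76],[3,30,75,87]],"xlx":{"i":96,"q":{"oax":43,"v":73}}}
After op 12 (add /blq/4/4 82): {"blq":[[42,89,9,66,33],{"hd":94,"hod":0},56,[83,80,8,52,76],[3,30,75,87,82]],"xlx":{"i":96,"q":{"oax":43,"v":73}}}
After op 13 (add /blq/1/hod 36): {"blq":[[42,89,9,66,33],{"hd":94,"hod":36},56,[83,80,8,52,76],[3,30,75,87,82]],"xlx":{"i":96,"q":{"oax":43,"v":73}}}
After op 14 (add /blq/4/5 0): {"blq":[[42,89,9,66,33],{"hd":94,"hod":36},56,[83,80,8,52,76],[3,30,75,87,82,0]],"xlx":{"i":96,"q":{"oax":43,"v":73}}}
After op 15 (add /bw 9): {"blq":[[42,89,9,66,33],{"hd":94,"hod":36},56,[83,80,8,52,76],[3,30,75,87,82,0]],"bw":9,"xlx":{"i":96,"q":{"oax":43,"v":73}}}
After op 16 (add /tr 19): {"blq":[[42,89,9,66,33],{"hd":94,"hod":36},56,[83,80,8,52,76],[3,30,75,87,82,0]],"bw":9,"tr":19,"xlx":{"i":96,"q":{"oax":43,"v":73}}}
After op 17 (remove /blq/2): {"blq":[[42,89,9,66,33],{"hd":94,"hod":36},[83,80,8,52,76],[3,30,75,87,82,0]],"bw":9,"tr":19,"xlx":{"i":96,"q":{"oax":43,"v":73}}}
After op 18 (remove /blq/2/0): {"blq":[[42,89,9,66,33],{"hd":94,"hod":36},[80,8,52,76],[3,30,75,87,82,0]],"bw":9,"tr":19,"xlx":{"i":96,"q":{"oax":43,"v":73}}}
Size at path /blq/3: 6

Answer: 6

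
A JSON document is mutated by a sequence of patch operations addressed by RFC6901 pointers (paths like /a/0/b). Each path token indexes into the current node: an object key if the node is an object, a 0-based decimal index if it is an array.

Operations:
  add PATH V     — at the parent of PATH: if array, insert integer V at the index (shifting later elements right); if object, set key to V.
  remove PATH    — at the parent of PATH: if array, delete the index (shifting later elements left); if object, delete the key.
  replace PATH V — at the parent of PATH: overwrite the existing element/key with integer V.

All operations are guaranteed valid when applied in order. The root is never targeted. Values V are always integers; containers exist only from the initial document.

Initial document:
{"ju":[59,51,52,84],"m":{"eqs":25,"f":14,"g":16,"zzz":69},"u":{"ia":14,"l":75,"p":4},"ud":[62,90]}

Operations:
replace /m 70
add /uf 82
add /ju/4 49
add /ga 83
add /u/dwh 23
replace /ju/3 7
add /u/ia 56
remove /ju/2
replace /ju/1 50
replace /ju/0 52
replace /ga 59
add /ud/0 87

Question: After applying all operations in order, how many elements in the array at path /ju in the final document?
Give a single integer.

After op 1 (replace /m 70): {"ju":[59,51,52,84],"m":70,"u":{"ia":14,"l":75,"p":4},"ud":[62,90]}
After op 2 (add /uf 82): {"ju":[59,51,52,84],"m":70,"u":{"ia":14,"l":75,"p":4},"ud":[62,90],"uf":82}
After op 3 (add /ju/4 49): {"ju":[59,51,52,84,49],"m":70,"u":{"ia":14,"l":75,"p":4},"ud":[62,90],"uf":82}
After op 4 (add /ga 83): {"ga":83,"ju":[59,51,52,84,49],"m":70,"u":{"ia":14,"l":75,"p":4},"ud":[62,90],"uf":82}
After op 5 (add /u/dwh 23): {"ga":83,"ju":[59,51,52,84,49],"m":70,"u":{"dwh":23,"ia":14,"l":75,"p":4},"ud":[62,90],"uf":82}
After op 6 (replace /ju/3 7): {"ga":83,"ju":[59,51,52,7,49],"m":70,"u":{"dwh":23,"ia":14,"l":75,"p":4},"ud":[62,90],"uf":82}
After op 7 (add /u/ia 56): {"ga":83,"ju":[59,51,52,7,49],"m":70,"u":{"dwh":23,"ia":56,"l":75,"p":4},"ud":[62,90],"uf":82}
After op 8 (remove /ju/2): {"ga":83,"ju":[59,51,7,49],"m":70,"u":{"dwh":23,"ia":56,"l":75,"p":4},"ud":[62,90],"uf":82}
After op 9 (replace /ju/1 50): {"ga":83,"ju":[59,50,7,49],"m":70,"u":{"dwh":23,"ia":56,"l":75,"p":4},"ud":[62,90],"uf":82}
After op 10 (replace /ju/0 52): {"ga":83,"ju":[52,50,7,49],"m":70,"u":{"dwh":23,"ia":56,"l":75,"p":4},"ud":[62,90],"uf":82}
After op 11 (replace /ga 59): {"ga":59,"ju":[52,50,7,49],"m":70,"u":{"dwh":23,"ia":56,"l":75,"p":4},"ud":[62,90],"uf":82}
After op 12 (add /ud/0 87): {"ga":59,"ju":[52,50,7,49],"m":70,"u":{"dwh":23,"ia":56,"l":75,"p":4},"ud":[87,62,90],"uf":82}
Size at path /ju: 4

Answer: 4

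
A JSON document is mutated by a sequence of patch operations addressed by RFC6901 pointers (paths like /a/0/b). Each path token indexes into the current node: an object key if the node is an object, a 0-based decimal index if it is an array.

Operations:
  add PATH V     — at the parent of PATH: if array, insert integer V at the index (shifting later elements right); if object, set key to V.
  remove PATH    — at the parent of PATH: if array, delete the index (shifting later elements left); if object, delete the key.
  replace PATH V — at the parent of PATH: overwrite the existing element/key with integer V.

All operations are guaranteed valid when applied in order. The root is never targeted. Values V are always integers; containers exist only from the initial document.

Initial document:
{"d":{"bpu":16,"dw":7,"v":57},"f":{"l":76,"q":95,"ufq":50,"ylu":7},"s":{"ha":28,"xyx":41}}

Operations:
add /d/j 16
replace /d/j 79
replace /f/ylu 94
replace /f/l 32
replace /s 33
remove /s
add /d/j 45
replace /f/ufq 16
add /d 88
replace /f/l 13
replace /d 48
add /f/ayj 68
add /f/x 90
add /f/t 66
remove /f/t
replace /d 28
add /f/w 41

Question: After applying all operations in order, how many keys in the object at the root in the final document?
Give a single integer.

Answer: 2

Derivation:
After op 1 (add /d/j 16): {"d":{"bpu":16,"dw":7,"j":16,"v":57},"f":{"l":76,"q":95,"ufq":50,"ylu":7},"s":{"ha":28,"xyx":41}}
After op 2 (replace /d/j 79): {"d":{"bpu":16,"dw":7,"j":79,"v":57},"f":{"l":76,"q":95,"ufq":50,"ylu":7},"s":{"ha":28,"xyx":41}}
After op 3 (replace /f/ylu 94): {"d":{"bpu":16,"dw":7,"j":79,"v":57},"f":{"l":76,"q":95,"ufq":50,"ylu":94},"s":{"ha":28,"xyx":41}}
After op 4 (replace /f/l 32): {"d":{"bpu":16,"dw":7,"j":79,"v":57},"f":{"l":32,"q":95,"ufq":50,"ylu":94},"s":{"ha":28,"xyx":41}}
After op 5 (replace /s 33): {"d":{"bpu":16,"dw":7,"j":79,"v":57},"f":{"l":32,"q":95,"ufq":50,"ylu":94},"s":33}
After op 6 (remove /s): {"d":{"bpu":16,"dw":7,"j":79,"v":57},"f":{"l":32,"q":95,"ufq":50,"ylu":94}}
After op 7 (add /d/j 45): {"d":{"bpu":16,"dw":7,"j":45,"v":57},"f":{"l":32,"q":95,"ufq":50,"ylu":94}}
After op 8 (replace /f/ufq 16): {"d":{"bpu":16,"dw":7,"j":45,"v":57},"f":{"l":32,"q":95,"ufq":16,"ylu":94}}
After op 9 (add /d 88): {"d":88,"f":{"l":32,"q":95,"ufq":16,"ylu":94}}
After op 10 (replace /f/l 13): {"d":88,"f":{"l":13,"q":95,"ufq":16,"ylu":94}}
After op 11 (replace /d 48): {"d":48,"f":{"l":13,"q":95,"ufq":16,"ylu":94}}
After op 12 (add /f/ayj 68): {"d":48,"f":{"ayj":68,"l":13,"q":95,"ufq":16,"ylu":94}}
After op 13 (add /f/x 90): {"d":48,"f":{"ayj":68,"l":13,"q":95,"ufq":16,"x":90,"ylu":94}}
After op 14 (add /f/t 66): {"d":48,"f":{"ayj":68,"l":13,"q":95,"t":66,"ufq":16,"x":90,"ylu":94}}
After op 15 (remove /f/t): {"d":48,"f":{"ayj":68,"l":13,"q":95,"ufq":16,"x":90,"ylu":94}}
After op 16 (replace /d 28): {"d":28,"f":{"ayj":68,"l":13,"q":95,"ufq":16,"x":90,"ylu":94}}
After op 17 (add /f/w 41): {"d":28,"f":{"ayj":68,"l":13,"q":95,"ufq":16,"w":41,"x":90,"ylu":94}}
Size at the root: 2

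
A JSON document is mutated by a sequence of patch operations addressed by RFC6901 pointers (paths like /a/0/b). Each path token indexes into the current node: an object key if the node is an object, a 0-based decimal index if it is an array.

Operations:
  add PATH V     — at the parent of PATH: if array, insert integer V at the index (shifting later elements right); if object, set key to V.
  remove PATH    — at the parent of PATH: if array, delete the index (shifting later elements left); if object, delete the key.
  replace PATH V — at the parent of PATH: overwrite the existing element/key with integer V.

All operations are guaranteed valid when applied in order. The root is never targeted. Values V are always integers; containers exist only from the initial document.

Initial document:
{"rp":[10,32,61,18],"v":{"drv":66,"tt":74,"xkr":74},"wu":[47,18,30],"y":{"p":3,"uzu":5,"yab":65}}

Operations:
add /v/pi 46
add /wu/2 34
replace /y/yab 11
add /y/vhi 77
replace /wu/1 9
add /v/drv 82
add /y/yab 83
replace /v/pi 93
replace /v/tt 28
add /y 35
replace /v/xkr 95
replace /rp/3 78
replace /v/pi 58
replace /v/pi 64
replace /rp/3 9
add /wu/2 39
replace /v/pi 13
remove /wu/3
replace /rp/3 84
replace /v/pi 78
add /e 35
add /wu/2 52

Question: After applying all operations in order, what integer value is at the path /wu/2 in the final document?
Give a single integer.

After op 1 (add /v/pi 46): {"rp":[10,32,61,18],"v":{"drv":66,"pi":46,"tt":74,"xkr":74},"wu":[47,18,30],"y":{"p":3,"uzu":5,"yab":65}}
After op 2 (add /wu/2 34): {"rp":[10,32,61,18],"v":{"drv":66,"pi":46,"tt":74,"xkr":74},"wu":[47,18,34,30],"y":{"p":3,"uzu":5,"yab":65}}
After op 3 (replace /y/yab 11): {"rp":[10,32,61,18],"v":{"drv":66,"pi":46,"tt":74,"xkr":74},"wu":[47,18,34,30],"y":{"p":3,"uzu":5,"yab":11}}
After op 4 (add /y/vhi 77): {"rp":[10,32,61,18],"v":{"drv":66,"pi":46,"tt":74,"xkr":74},"wu":[47,18,34,30],"y":{"p":3,"uzu":5,"vhi":77,"yab":11}}
After op 5 (replace /wu/1 9): {"rp":[10,32,61,18],"v":{"drv":66,"pi":46,"tt":74,"xkr":74},"wu":[47,9,34,30],"y":{"p":3,"uzu":5,"vhi":77,"yab":11}}
After op 6 (add /v/drv 82): {"rp":[10,32,61,18],"v":{"drv":82,"pi":46,"tt":74,"xkr":74},"wu":[47,9,34,30],"y":{"p":3,"uzu":5,"vhi":77,"yab":11}}
After op 7 (add /y/yab 83): {"rp":[10,32,61,18],"v":{"drv":82,"pi":46,"tt":74,"xkr":74},"wu":[47,9,34,30],"y":{"p":3,"uzu":5,"vhi":77,"yab":83}}
After op 8 (replace /v/pi 93): {"rp":[10,32,61,18],"v":{"drv":82,"pi":93,"tt":74,"xkr":74},"wu":[47,9,34,30],"y":{"p":3,"uzu":5,"vhi":77,"yab":83}}
After op 9 (replace /v/tt 28): {"rp":[10,32,61,18],"v":{"drv":82,"pi":93,"tt":28,"xkr":74},"wu":[47,9,34,30],"y":{"p":3,"uzu":5,"vhi":77,"yab":83}}
After op 10 (add /y 35): {"rp":[10,32,61,18],"v":{"drv":82,"pi":93,"tt":28,"xkr":74},"wu":[47,9,34,30],"y":35}
After op 11 (replace /v/xkr 95): {"rp":[10,32,61,18],"v":{"drv":82,"pi":93,"tt":28,"xkr":95},"wu":[47,9,34,30],"y":35}
After op 12 (replace /rp/3 78): {"rp":[10,32,61,78],"v":{"drv":82,"pi":93,"tt":28,"xkr":95},"wu":[47,9,34,30],"y":35}
After op 13 (replace /v/pi 58): {"rp":[10,32,61,78],"v":{"drv":82,"pi":58,"tt":28,"xkr":95},"wu":[47,9,34,30],"y":35}
After op 14 (replace /v/pi 64): {"rp":[10,32,61,78],"v":{"drv":82,"pi":64,"tt":28,"xkr":95},"wu":[47,9,34,30],"y":35}
After op 15 (replace /rp/3 9): {"rp":[10,32,61,9],"v":{"drv":82,"pi":64,"tt":28,"xkr":95},"wu":[47,9,34,30],"y":35}
After op 16 (add /wu/2 39): {"rp":[10,32,61,9],"v":{"drv":82,"pi":64,"tt":28,"xkr":95},"wu":[47,9,39,34,30],"y":35}
After op 17 (replace /v/pi 13): {"rp":[10,32,61,9],"v":{"drv":82,"pi":13,"tt":28,"xkr":95},"wu":[47,9,39,34,30],"y":35}
After op 18 (remove /wu/3): {"rp":[10,32,61,9],"v":{"drv":82,"pi":13,"tt":28,"xkr":95},"wu":[47,9,39,30],"y":35}
After op 19 (replace /rp/3 84): {"rp":[10,32,61,84],"v":{"drv":82,"pi":13,"tt":28,"xkr":95},"wu":[47,9,39,30],"y":35}
After op 20 (replace /v/pi 78): {"rp":[10,32,61,84],"v":{"drv":82,"pi":78,"tt":28,"xkr":95},"wu":[47,9,39,30],"y":35}
After op 21 (add /e 35): {"e":35,"rp":[10,32,61,84],"v":{"drv":82,"pi":78,"tt":28,"xkr":95},"wu":[47,9,39,30],"y":35}
After op 22 (add /wu/2 52): {"e":35,"rp":[10,32,61,84],"v":{"drv":82,"pi":78,"tt":28,"xkr":95},"wu":[47,9,52,39,30],"y":35}
Value at /wu/2: 52

Answer: 52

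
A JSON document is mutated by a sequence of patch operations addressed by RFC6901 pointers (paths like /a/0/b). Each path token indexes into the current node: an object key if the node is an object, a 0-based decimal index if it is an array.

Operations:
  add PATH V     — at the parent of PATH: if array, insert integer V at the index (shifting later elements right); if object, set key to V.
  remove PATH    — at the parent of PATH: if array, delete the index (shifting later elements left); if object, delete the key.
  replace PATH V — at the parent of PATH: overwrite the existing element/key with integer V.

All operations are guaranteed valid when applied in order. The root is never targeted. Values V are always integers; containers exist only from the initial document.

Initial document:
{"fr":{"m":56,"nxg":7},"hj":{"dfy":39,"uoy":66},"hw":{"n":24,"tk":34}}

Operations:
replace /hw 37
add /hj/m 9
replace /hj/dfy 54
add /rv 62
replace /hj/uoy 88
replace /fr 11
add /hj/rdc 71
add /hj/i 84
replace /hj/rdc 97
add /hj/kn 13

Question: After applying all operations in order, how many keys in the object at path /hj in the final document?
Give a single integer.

After op 1 (replace /hw 37): {"fr":{"m":56,"nxg":7},"hj":{"dfy":39,"uoy":66},"hw":37}
After op 2 (add /hj/m 9): {"fr":{"m":56,"nxg":7},"hj":{"dfy":39,"m":9,"uoy":66},"hw":37}
After op 3 (replace /hj/dfy 54): {"fr":{"m":56,"nxg":7},"hj":{"dfy":54,"m":9,"uoy":66},"hw":37}
After op 4 (add /rv 62): {"fr":{"m":56,"nxg":7},"hj":{"dfy":54,"m":9,"uoy":66},"hw":37,"rv":62}
After op 5 (replace /hj/uoy 88): {"fr":{"m":56,"nxg":7},"hj":{"dfy":54,"m":9,"uoy":88},"hw":37,"rv":62}
After op 6 (replace /fr 11): {"fr":11,"hj":{"dfy":54,"m":9,"uoy":88},"hw":37,"rv":62}
After op 7 (add /hj/rdc 71): {"fr":11,"hj":{"dfy":54,"m":9,"rdc":71,"uoy":88},"hw":37,"rv":62}
After op 8 (add /hj/i 84): {"fr":11,"hj":{"dfy":54,"i":84,"m":9,"rdc":71,"uoy":88},"hw":37,"rv":62}
After op 9 (replace /hj/rdc 97): {"fr":11,"hj":{"dfy":54,"i":84,"m":9,"rdc":97,"uoy":88},"hw":37,"rv":62}
After op 10 (add /hj/kn 13): {"fr":11,"hj":{"dfy":54,"i":84,"kn":13,"m":9,"rdc":97,"uoy":88},"hw":37,"rv":62}
Size at path /hj: 6

Answer: 6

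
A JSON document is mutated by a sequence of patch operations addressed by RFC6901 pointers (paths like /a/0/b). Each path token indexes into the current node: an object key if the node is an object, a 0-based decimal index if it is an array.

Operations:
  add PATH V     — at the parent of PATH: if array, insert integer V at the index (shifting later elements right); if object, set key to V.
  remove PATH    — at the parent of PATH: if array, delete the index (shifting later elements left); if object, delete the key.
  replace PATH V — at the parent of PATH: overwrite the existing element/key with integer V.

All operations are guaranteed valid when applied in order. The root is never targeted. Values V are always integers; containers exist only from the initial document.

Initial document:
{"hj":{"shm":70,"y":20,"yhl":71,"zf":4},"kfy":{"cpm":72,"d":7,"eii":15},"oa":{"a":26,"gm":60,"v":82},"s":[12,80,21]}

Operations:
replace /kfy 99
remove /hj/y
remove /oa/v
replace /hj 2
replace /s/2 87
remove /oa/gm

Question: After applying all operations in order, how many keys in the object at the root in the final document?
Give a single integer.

Answer: 4

Derivation:
After op 1 (replace /kfy 99): {"hj":{"shm":70,"y":20,"yhl":71,"zf":4},"kfy":99,"oa":{"a":26,"gm":60,"v":82},"s":[12,80,21]}
After op 2 (remove /hj/y): {"hj":{"shm":70,"yhl":71,"zf":4},"kfy":99,"oa":{"a":26,"gm":60,"v":82},"s":[12,80,21]}
After op 3 (remove /oa/v): {"hj":{"shm":70,"yhl":71,"zf":4},"kfy":99,"oa":{"a":26,"gm":60},"s":[12,80,21]}
After op 4 (replace /hj 2): {"hj":2,"kfy":99,"oa":{"a":26,"gm":60},"s":[12,80,21]}
After op 5 (replace /s/2 87): {"hj":2,"kfy":99,"oa":{"a":26,"gm":60},"s":[12,80,87]}
After op 6 (remove /oa/gm): {"hj":2,"kfy":99,"oa":{"a":26},"s":[12,80,87]}
Size at the root: 4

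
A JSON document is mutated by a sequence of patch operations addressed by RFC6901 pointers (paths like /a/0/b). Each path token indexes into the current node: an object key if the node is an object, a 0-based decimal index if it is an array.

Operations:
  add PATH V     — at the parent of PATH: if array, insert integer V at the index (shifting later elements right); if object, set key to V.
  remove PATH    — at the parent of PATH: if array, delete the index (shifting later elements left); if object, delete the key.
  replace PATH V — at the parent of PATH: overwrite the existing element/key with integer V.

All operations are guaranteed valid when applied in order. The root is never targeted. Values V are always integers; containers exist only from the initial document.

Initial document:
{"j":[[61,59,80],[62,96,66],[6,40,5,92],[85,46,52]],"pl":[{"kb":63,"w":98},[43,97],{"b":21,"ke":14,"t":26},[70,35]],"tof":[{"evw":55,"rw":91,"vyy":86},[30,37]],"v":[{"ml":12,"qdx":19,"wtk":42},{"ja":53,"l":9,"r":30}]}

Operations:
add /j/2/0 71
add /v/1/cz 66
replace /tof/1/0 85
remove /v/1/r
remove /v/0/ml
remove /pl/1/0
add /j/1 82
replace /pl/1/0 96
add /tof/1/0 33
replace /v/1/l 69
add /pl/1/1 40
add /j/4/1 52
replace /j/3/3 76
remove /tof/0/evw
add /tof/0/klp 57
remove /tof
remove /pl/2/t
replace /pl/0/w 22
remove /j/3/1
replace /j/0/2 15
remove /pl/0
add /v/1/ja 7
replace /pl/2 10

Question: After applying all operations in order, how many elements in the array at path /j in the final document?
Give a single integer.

After op 1 (add /j/2/0 71): {"j":[[61,59,80],[62,96,66],[71,6,40,5,92],[85,46,52]],"pl":[{"kb":63,"w":98},[43,97],{"b":21,"ke":14,"t":26},[70,35]],"tof":[{"evw":55,"rw":91,"vyy":86},[30,37]],"v":[{"ml":12,"qdx":19,"wtk":42},{"ja":53,"l":9,"r":30}]}
After op 2 (add /v/1/cz 66): {"j":[[61,59,80],[62,96,66],[71,6,40,5,92],[85,46,52]],"pl":[{"kb":63,"w":98},[43,97],{"b":21,"ke":14,"t":26},[70,35]],"tof":[{"evw":55,"rw":91,"vyy":86},[30,37]],"v":[{"ml":12,"qdx":19,"wtk":42},{"cz":66,"ja":53,"l":9,"r":30}]}
After op 3 (replace /tof/1/0 85): {"j":[[61,59,80],[62,96,66],[71,6,40,5,92],[85,46,52]],"pl":[{"kb":63,"w":98},[43,97],{"b":21,"ke":14,"t":26},[70,35]],"tof":[{"evw":55,"rw":91,"vyy":86},[85,37]],"v":[{"ml":12,"qdx":19,"wtk":42},{"cz":66,"ja":53,"l":9,"r":30}]}
After op 4 (remove /v/1/r): {"j":[[61,59,80],[62,96,66],[71,6,40,5,92],[85,46,52]],"pl":[{"kb":63,"w":98},[43,97],{"b":21,"ke":14,"t":26},[70,35]],"tof":[{"evw":55,"rw":91,"vyy":86},[85,37]],"v":[{"ml":12,"qdx":19,"wtk":42},{"cz":66,"ja":53,"l":9}]}
After op 5 (remove /v/0/ml): {"j":[[61,59,80],[62,96,66],[71,6,40,5,92],[85,46,52]],"pl":[{"kb":63,"w":98},[43,97],{"b":21,"ke":14,"t":26},[70,35]],"tof":[{"evw":55,"rw":91,"vyy":86},[85,37]],"v":[{"qdx":19,"wtk":42},{"cz":66,"ja":53,"l":9}]}
After op 6 (remove /pl/1/0): {"j":[[61,59,80],[62,96,66],[71,6,40,5,92],[85,46,52]],"pl":[{"kb":63,"w":98},[97],{"b":21,"ke":14,"t":26},[70,35]],"tof":[{"evw":55,"rw":91,"vyy":86},[85,37]],"v":[{"qdx":19,"wtk":42},{"cz":66,"ja":53,"l":9}]}
After op 7 (add /j/1 82): {"j":[[61,59,80],82,[62,96,66],[71,6,40,5,92],[85,46,52]],"pl":[{"kb":63,"w":98},[97],{"b":21,"ke":14,"t":26},[70,35]],"tof":[{"evw":55,"rw":91,"vyy":86},[85,37]],"v":[{"qdx":19,"wtk":42},{"cz":66,"ja":53,"l":9}]}
After op 8 (replace /pl/1/0 96): {"j":[[61,59,80],82,[62,96,66],[71,6,40,5,92],[85,46,52]],"pl":[{"kb":63,"w":98},[96],{"b":21,"ke":14,"t":26},[70,35]],"tof":[{"evw":55,"rw":91,"vyy":86},[85,37]],"v":[{"qdx":19,"wtk":42},{"cz":66,"ja":53,"l":9}]}
After op 9 (add /tof/1/0 33): {"j":[[61,59,80],82,[62,96,66],[71,6,40,5,92],[85,46,52]],"pl":[{"kb":63,"w":98},[96],{"b":21,"ke":14,"t":26},[70,35]],"tof":[{"evw":55,"rw":91,"vyy":86},[33,85,37]],"v":[{"qdx":19,"wtk":42},{"cz":66,"ja":53,"l":9}]}
After op 10 (replace /v/1/l 69): {"j":[[61,59,80],82,[62,96,66],[71,6,40,5,92],[85,46,52]],"pl":[{"kb":63,"w":98},[96],{"b":21,"ke":14,"t":26},[70,35]],"tof":[{"evw":55,"rw":91,"vyy":86},[33,85,37]],"v":[{"qdx":19,"wtk":42},{"cz":66,"ja":53,"l":69}]}
After op 11 (add /pl/1/1 40): {"j":[[61,59,80],82,[62,96,66],[71,6,40,5,92],[85,46,52]],"pl":[{"kb":63,"w":98},[96,40],{"b":21,"ke":14,"t":26},[70,35]],"tof":[{"evw":55,"rw":91,"vyy":86},[33,85,37]],"v":[{"qdx":19,"wtk":42},{"cz":66,"ja":53,"l":69}]}
After op 12 (add /j/4/1 52): {"j":[[61,59,80],82,[62,96,66],[71,6,40,5,92],[85,52,46,52]],"pl":[{"kb":63,"w":98},[96,40],{"b":21,"ke":14,"t":26},[70,35]],"tof":[{"evw":55,"rw":91,"vyy":86},[33,85,37]],"v":[{"qdx":19,"wtk":42},{"cz":66,"ja":53,"l":69}]}
After op 13 (replace /j/3/3 76): {"j":[[61,59,80],82,[62,96,66],[71,6,40,76,92],[85,52,46,52]],"pl":[{"kb":63,"w":98},[96,40],{"b":21,"ke":14,"t":26},[70,35]],"tof":[{"evw":55,"rw":91,"vyy":86},[33,85,37]],"v":[{"qdx":19,"wtk":42},{"cz":66,"ja":53,"l":69}]}
After op 14 (remove /tof/0/evw): {"j":[[61,59,80],82,[62,96,66],[71,6,40,76,92],[85,52,46,52]],"pl":[{"kb":63,"w":98},[96,40],{"b":21,"ke":14,"t":26},[70,35]],"tof":[{"rw":91,"vyy":86},[33,85,37]],"v":[{"qdx":19,"wtk":42},{"cz":66,"ja":53,"l":69}]}
After op 15 (add /tof/0/klp 57): {"j":[[61,59,80],82,[62,96,66],[71,6,40,76,92],[85,52,46,52]],"pl":[{"kb":63,"w":98},[96,40],{"b":21,"ke":14,"t":26},[70,35]],"tof":[{"klp":57,"rw":91,"vyy":86},[33,85,37]],"v":[{"qdx":19,"wtk":42},{"cz":66,"ja":53,"l":69}]}
After op 16 (remove /tof): {"j":[[61,59,80],82,[62,96,66],[71,6,40,76,92],[85,52,46,52]],"pl":[{"kb":63,"w":98},[96,40],{"b":21,"ke":14,"t":26},[70,35]],"v":[{"qdx":19,"wtk":42},{"cz":66,"ja":53,"l":69}]}
After op 17 (remove /pl/2/t): {"j":[[61,59,80],82,[62,96,66],[71,6,40,76,92],[85,52,46,52]],"pl":[{"kb":63,"w":98},[96,40],{"b":21,"ke":14},[70,35]],"v":[{"qdx":19,"wtk":42},{"cz":66,"ja":53,"l":69}]}
After op 18 (replace /pl/0/w 22): {"j":[[61,59,80],82,[62,96,66],[71,6,40,76,92],[85,52,46,52]],"pl":[{"kb":63,"w":22},[96,40],{"b":21,"ke":14},[70,35]],"v":[{"qdx":19,"wtk":42},{"cz":66,"ja":53,"l":69}]}
After op 19 (remove /j/3/1): {"j":[[61,59,80],82,[62,96,66],[71,40,76,92],[85,52,46,52]],"pl":[{"kb":63,"w":22},[96,40],{"b":21,"ke":14},[70,35]],"v":[{"qdx":19,"wtk":42},{"cz":66,"ja":53,"l":69}]}
After op 20 (replace /j/0/2 15): {"j":[[61,59,15],82,[62,96,66],[71,40,76,92],[85,52,46,52]],"pl":[{"kb":63,"w":22},[96,40],{"b":21,"ke":14},[70,35]],"v":[{"qdx":19,"wtk":42},{"cz":66,"ja":53,"l":69}]}
After op 21 (remove /pl/0): {"j":[[61,59,15],82,[62,96,66],[71,40,76,92],[85,52,46,52]],"pl":[[96,40],{"b":21,"ke":14},[70,35]],"v":[{"qdx":19,"wtk":42},{"cz":66,"ja":53,"l":69}]}
After op 22 (add /v/1/ja 7): {"j":[[61,59,15],82,[62,96,66],[71,40,76,92],[85,52,46,52]],"pl":[[96,40],{"b":21,"ke":14},[70,35]],"v":[{"qdx":19,"wtk":42},{"cz":66,"ja":7,"l":69}]}
After op 23 (replace /pl/2 10): {"j":[[61,59,15],82,[62,96,66],[71,40,76,92],[85,52,46,52]],"pl":[[96,40],{"b":21,"ke":14},10],"v":[{"qdx":19,"wtk":42},{"cz":66,"ja":7,"l":69}]}
Size at path /j: 5

Answer: 5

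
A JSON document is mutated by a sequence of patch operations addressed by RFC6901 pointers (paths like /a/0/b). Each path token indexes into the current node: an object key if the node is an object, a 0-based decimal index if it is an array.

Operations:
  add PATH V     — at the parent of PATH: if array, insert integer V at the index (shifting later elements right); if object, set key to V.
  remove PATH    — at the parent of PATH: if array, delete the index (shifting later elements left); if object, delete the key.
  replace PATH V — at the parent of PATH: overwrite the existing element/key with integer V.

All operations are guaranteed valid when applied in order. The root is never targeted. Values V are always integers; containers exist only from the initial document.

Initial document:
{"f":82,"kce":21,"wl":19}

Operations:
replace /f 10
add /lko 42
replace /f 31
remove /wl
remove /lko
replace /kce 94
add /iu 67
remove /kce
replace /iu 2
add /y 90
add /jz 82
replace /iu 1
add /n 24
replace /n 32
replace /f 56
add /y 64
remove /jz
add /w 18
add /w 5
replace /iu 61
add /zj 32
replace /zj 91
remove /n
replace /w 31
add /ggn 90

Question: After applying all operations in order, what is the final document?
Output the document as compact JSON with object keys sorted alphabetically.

After op 1 (replace /f 10): {"f":10,"kce":21,"wl":19}
After op 2 (add /lko 42): {"f":10,"kce":21,"lko":42,"wl":19}
After op 3 (replace /f 31): {"f":31,"kce":21,"lko":42,"wl":19}
After op 4 (remove /wl): {"f":31,"kce":21,"lko":42}
After op 5 (remove /lko): {"f":31,"kce":21}
After op 6 (replace /kce 94): {"f":31,"kce":94}
After op 7 (add /iu 67): {"f":31,"iu":67,"kce":94}
After op 8 (remove /kce): {"f":31,"iu":67}
After op 9 (replace /iu 2): {"f":31,"iu":2}
After op 10 (add /y 90): {"f":31,"iu":2,"y":90}
After op 11 (add /jz 82): {"f":31,"iu":2,"jz":82,"y":90}
After op 12 (replace /iu 1): {"f":31,"iu":1,"jz":82,"y":90}
After op 13 (add /n 24): {"f":31,"iu":1,"jz":82,"n":24,"y":90}
After op 14 (replace /n 32): {"f":31,"iu":1,"jz":82,"n":32,"y":90}
After op 15 (replace /f 56): {"f":56,"iu":1,"jz":82,"n":32,"y":90}
After op 16 (add /y 64): {"f":56,"iu":1,"jz":82,"n":32,"y":64}
After op 17 (remove /jz): {"f":56,"iu":1,"n":32,"y":64}
After op 18 (add /w 18): {"f":56,"iu":1,"n":32,"w":18,"y":64}
After op 19 (add /w 5): {"f":56,"iu":1,"n":32,"w":5,"y":64}
After op 20 (replace /iu 61): {"f":56,"iu":61,"n":32,"w":5,"y":64}
After op 21 (add /zj 32): {"f":56,"iu":61,"n":32,"w":5,"y":64,"zj":32}
After op 22 (replace /zj 91): {"f":56,"iu":61,"n":32,"w":5,"y":64,"zj":91}
After op 23 (remove /n): {"f":56,"iu":61,"w":5,"y":64,"zj":91}
After op 24 (replace /w 31): {"f":56,"iu":61,"w":31,"y":64,"zj":91}
After op 25 (add /ggn 90): {"f":56,"ggn":90,"iu":61,"w":31,"y":64,"zj":91}

Answer: {"f":56,"ggn":90,"iu":61,"w":31,"y":64,"zj":91}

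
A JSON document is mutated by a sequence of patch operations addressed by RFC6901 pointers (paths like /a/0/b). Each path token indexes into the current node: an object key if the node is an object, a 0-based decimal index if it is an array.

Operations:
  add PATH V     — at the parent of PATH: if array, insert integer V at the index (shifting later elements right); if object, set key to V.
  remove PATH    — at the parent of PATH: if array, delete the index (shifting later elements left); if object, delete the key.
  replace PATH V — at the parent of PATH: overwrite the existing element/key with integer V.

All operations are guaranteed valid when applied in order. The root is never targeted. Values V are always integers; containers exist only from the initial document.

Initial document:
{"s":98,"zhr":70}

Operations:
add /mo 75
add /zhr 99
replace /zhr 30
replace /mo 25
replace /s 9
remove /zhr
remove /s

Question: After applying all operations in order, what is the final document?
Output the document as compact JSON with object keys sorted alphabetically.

After op 1 (add /mo 75): {"mo":75,"s":98,"zhr":70}
After op 2 (add /zhr 99): {"mo":75,"s":98,"zhr":99}
After op 3 (replace /zhr 30): {"mo":75,"s":98,"zhr":30}
After op 4 (replace /mo 25): {"mo":25,"s":98,"zhr":30}
After op 5 (replace /s 9): {"mo":25,"s":9,"zhr":30}
After op 6 (remove /zhr): {"mo":25,"s":9}
After op 7 (remove /s): {"mo":25}

Answer: {"mo":25}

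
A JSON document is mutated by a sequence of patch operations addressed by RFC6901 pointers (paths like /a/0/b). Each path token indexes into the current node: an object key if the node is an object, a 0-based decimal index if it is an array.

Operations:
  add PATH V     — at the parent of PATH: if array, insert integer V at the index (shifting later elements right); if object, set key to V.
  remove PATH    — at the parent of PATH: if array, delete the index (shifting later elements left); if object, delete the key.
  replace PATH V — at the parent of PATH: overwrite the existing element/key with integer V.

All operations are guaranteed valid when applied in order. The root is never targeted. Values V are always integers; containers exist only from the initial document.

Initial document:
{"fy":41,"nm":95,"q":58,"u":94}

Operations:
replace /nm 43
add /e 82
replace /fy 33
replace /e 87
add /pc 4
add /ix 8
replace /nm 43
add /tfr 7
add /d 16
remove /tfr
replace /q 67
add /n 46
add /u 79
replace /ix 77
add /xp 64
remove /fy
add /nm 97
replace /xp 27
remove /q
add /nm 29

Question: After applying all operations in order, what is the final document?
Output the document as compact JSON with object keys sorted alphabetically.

Answer: {"d":16,"e":87,"ix":77,"n":46,"nm":29,"pc":4,"u":79,"xp":27}

Derivation:
After op 1 (replace /nm 43): {"fy":41,"nm":43,"q":58,"u":94}
After op 2 (add /e 82): {"e":82,"fy":41,"nm":43,"q":58,"u":94}
After op 3 (replace /fy 33): {"e":82,"fy":33,"nm":43,"q":58,"u":94}
After op 4 (replace /e 87): {"e":87,"fy":33,"nm":43,"q":58,"u":94}
After op 5 (add /pc 4): {"e":87,"fy":33,"nm":43,"pc":4,"q":58,"u":94}
After op 6 (add /ix 8): {"e":87,"fy":33,"ix":8,"nm":43,"pc":4,"q":58,"u":94}
After op 7 (replace /nm 43): {"e":87,"fy":33,"ix":8,"nm":43,"pc":4,"q":58,"u":94}
After op 8 (add /tfr 7): {"e":87,"fy":33,"ix":8,"nm":43,"pc":4,"q":58,"tfr":7,"u":94}
After op 9 (add /d 16): {"d":16,"e":87,"fy":33,"ix":8,"nm":43,"pc":4,"q":58,"tfr":7,"u":94}
After op 10 (remove /tfr): {"d":16,"e":87,"fy":33,"ix":8,"nm":43,"pc":4,"q":58,"u":94}
After op 11 (replace /q 67): {"d":16,"e":87,"fy":33,"ix":8,"nm":43,"pc":4,"q":67,"u":94}
After op 12 (add /n 46): {"d":16,"e":87,"fy":33,"ix":8,"n":46,"nm":43,"pc":4,"q":67,"u":94}
After op 13 (add /u 79): {"d":16,"e":87,"fy":33,"ix":8,"n":46,"nm":43,"pc":4,"q":67,"u":79}
After op 14 (replace /ix 77): {"d":16,"e":87,"fy":33,"ix":77,"n":46,"nm":43,"pc":4,"q":67,"u":79}
After op 15 (add /xp 64): {"d":16,"e":87,"fy":33,"ix":77,"n":46,"nm":43,"pc":4,"q":67,"u":79,"xp":64}
After op 16 (remove /fy): {"d":16,"e":87,"ix":77,"n":46,"nm":43,"pc":4,"q":67,"u":79,"xp":64}
After op 17 (add /nm 97): {"d":16,"e":87,"ix":77,"n":46,"nm":97,"pc":4,"q":67,"u":79,"xp":64}
After op 18 (replace /xp 27): {"d":16,"e":87,"ix":77,"n":46,"nm":97,"pc":4,"q":67,"u":79,"xp":27}
After op 19 (remove /q): {"d":16,"e":87,"ix":77,"n":46,"nm":97,"pc":4,"u":79,"xp":27}
After op 20 (add /nm 29): {"d":16,"e":87,"ix":77,"n":46,"nm":29,"pc":4,"u":79,"xp":27}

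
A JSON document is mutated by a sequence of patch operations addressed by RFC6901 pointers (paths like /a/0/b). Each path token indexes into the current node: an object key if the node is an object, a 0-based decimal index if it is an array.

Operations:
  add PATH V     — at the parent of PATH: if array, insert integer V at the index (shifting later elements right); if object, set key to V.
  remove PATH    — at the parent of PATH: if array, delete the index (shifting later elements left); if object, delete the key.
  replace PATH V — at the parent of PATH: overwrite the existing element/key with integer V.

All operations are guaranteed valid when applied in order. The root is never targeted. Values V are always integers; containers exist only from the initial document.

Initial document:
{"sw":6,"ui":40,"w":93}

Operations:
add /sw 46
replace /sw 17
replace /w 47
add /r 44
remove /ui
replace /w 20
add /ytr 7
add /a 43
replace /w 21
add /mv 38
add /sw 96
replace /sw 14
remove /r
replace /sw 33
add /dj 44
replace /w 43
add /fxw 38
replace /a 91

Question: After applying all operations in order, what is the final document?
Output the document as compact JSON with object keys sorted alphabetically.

After op 1 (add /sw 46): {"sw":46,"ui":40,"w":93}
After op 2 (replace /sw 17): {"sw":17,"ui":40,"w":93}
After op 3 (replace /w 47): {"sw":17,"ui":40,"w":47}
After op 4 (add /r 44): {"r":44,"sw":17,"ui":40,"w":47}
After op 5 (remove /ui): {"r":44,"sw":17,"w":47}
After op 6 (replace /w 20): {"r":44,"sw":17,"w":20}
After op 7 (add /ytr 7): {"r":44,"sw":17,"w":20,"ytr":7}
After op 8 (add /a 43): {"a":43,"r":44,"sw":17,"w":20,"ytr":7}
After op 9 (replace /w 21): {"a":43,"r":44,"sw":17,"w":21,"ytr":7}
After op 10 (add /mv 38): {"a":43,"mv":38,"r":44,"sw":17,"w":21,"ytr":7}
After op 11 (add /sw 96): {"a":43,"mv":38,"r":44,"sw":96,"w":21,"ytr":7}
After op 12 (replace /sw 14): {"a":43,"mv":38,"r":44,"sw":14,"w":21,"ytr":7}
After op 13 (remove /r): {"a":43,"mv":38,"sw":14,"w":21,"ytr":7}
After op 14 (replace /sw 33): {"a":43,"mv":38,"sw":33,"w":21,"ytr":7}
After op 15 (add /dj 44): {"a":43,"dj":44,"mv":38,"sw":33,"w":21,"ytr":7}
After op 16 (replace /w 43): {"a":43,"dj":44,"mv":38,"sw":33,"w":43,"ytr":7}
After op 17 (add /fxw 38): {"a":43,"dj":44,"fxw":38,"mv":38,"sw":33,"w":43,"ytr":7}
After op 18 (replace /a 91): {"a":91,"dj":44,"fxw":38,"mv":38,"sw":33,"w":43,"ytr":7}

Answer: {"a":91,"dj":44,"fxw":38,"mv":38,"sw":33,"w":43,"ytr":7}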